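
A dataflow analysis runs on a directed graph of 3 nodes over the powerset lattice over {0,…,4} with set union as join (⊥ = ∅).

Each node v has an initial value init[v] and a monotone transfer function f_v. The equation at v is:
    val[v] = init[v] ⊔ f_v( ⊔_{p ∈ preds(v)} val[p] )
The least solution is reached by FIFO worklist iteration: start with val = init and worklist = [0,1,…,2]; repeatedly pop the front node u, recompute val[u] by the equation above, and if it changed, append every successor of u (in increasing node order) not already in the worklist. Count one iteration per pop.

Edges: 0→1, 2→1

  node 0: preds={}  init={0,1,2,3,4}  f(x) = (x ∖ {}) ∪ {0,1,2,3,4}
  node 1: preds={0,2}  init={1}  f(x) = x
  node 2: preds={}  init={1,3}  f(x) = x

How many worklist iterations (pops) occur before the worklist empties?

Iteration log — 3 steps:
  step 1. node 0  ⊔preds={}  new={0,1,2,3,4}  stable
  step 2. node 1  ⊔preds={0,1,2,3,4}  new={0,1,2,3,4}  old={1}  +wl: 
  step 3. node 2  ⊔preds={}  new={1,3}  stable

Least fixpoint reached:
  node 0: {0,1,2,3,4}
  node 1: {0,1,2,3,4}
  node 2: {1,3}

3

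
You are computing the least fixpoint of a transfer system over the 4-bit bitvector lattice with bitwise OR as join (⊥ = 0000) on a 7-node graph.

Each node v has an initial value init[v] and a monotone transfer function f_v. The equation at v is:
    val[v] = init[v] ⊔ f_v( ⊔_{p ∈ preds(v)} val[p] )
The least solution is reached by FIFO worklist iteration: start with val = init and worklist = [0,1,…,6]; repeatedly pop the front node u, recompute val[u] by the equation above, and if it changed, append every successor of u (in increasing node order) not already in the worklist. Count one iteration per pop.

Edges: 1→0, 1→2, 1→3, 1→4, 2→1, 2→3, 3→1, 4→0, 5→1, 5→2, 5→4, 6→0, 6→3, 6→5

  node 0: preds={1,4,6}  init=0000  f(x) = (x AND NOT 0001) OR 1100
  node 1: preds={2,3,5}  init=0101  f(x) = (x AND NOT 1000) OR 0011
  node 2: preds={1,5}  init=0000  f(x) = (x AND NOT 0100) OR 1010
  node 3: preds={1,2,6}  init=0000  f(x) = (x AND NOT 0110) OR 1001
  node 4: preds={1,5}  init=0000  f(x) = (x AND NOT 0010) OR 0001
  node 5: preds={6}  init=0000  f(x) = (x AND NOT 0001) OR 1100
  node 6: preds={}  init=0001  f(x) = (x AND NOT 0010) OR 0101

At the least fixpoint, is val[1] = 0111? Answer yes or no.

yes

Worklist (14 pops):
  #1 pop 0: in=0101 → 1100 (was 0000); enqueue []
  #2 pop 1: in=0000 → 0111 (was 0101); enqueue [0]
  #3 pop 2: in=0111 → 1011 (was 0000); enqueue [1]
  #4 pop 3: in=1111 → 1001 (was 0000); enqueue []
  #5 pop 4: in=0111 → 0101 (was 0000); enqueue []
  #6 pop 5: in=0001 → 1100 (was 0000); enqueue [2,4]
  #7 pop 6: in=0000 → 0101 (was 0001); enqueue [3,5]
  #8 pop 0: in=0111 → 1110 (was 1100); enqueue []
  #9 pop 1: in=1111 → 0111 (no change)
  #10 pop 2: in=1111 → 1011 (no change)
  #11 pop 4: in=1111 → 1101 (was 0101); enqueue [0]
  #12 pop 3: in=1111 → 1001 (no change)
  #13 pop 5: in=0101 → 1100 (no change)
  #14 pop 0: in=1111 → 1110 (no change)

Fixpoint:
  val[0] = 1110
  val[1] = 0111
  val[2] = 1011
  val[3] = 1001
  val[4] = 1101
  val[5] = 1100
  val[6] = 0101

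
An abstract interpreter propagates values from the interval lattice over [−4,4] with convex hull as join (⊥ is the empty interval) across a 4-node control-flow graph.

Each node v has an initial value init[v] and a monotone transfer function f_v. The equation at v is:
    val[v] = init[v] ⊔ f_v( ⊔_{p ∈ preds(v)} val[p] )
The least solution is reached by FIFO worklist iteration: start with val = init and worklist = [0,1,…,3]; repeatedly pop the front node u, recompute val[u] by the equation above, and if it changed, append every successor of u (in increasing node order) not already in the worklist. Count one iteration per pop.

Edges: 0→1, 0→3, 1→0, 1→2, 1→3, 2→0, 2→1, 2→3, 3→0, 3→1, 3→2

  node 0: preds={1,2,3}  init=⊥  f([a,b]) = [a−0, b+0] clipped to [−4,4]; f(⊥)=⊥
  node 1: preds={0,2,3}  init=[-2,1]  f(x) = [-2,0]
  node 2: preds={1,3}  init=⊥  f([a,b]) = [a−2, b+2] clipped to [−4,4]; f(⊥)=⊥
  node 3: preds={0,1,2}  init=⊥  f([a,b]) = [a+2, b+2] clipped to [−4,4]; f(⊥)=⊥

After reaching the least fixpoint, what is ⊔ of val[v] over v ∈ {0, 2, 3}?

Worklist (10 pops):
  #1 pop 0: in=[-2,1] → [-2,1] (was ⊥); enqueue []
  #2 pop 1: in=[-2,1] → [-2,1] (no change)
  #3 pop 2: in=[-2,1] → [-4,3] (was ⊥); enqueue [0,1]
  #4 pop 3: in=[-4,3] → [-2,4] (was ⊥); enqueue [2]
  #5 pop 0: in=[-4,4] → [-4,4] (was [-2,1]); enqueue [3]
  #6 pop 1: in=[-4,4] → [-2,1] (no change)
  #7 pop 2: in=[-2,4] → [-4,4] (was [-4,3]); enqueue [0,1]
  #8 pop 3: in=[-4,4] → [-2,4] (no change)
  #9 pop 0: in=[-4,4] → [-4,4] (no change)
  #10 pop 1: in=[-4,4] → [-2,1] (no change)

Fixpoint:
  val[0] = [-4,4]
  val[1] = [-2,1]
  val[2] = [-4,4]
  val[3] = [-2,4]

[-4,4]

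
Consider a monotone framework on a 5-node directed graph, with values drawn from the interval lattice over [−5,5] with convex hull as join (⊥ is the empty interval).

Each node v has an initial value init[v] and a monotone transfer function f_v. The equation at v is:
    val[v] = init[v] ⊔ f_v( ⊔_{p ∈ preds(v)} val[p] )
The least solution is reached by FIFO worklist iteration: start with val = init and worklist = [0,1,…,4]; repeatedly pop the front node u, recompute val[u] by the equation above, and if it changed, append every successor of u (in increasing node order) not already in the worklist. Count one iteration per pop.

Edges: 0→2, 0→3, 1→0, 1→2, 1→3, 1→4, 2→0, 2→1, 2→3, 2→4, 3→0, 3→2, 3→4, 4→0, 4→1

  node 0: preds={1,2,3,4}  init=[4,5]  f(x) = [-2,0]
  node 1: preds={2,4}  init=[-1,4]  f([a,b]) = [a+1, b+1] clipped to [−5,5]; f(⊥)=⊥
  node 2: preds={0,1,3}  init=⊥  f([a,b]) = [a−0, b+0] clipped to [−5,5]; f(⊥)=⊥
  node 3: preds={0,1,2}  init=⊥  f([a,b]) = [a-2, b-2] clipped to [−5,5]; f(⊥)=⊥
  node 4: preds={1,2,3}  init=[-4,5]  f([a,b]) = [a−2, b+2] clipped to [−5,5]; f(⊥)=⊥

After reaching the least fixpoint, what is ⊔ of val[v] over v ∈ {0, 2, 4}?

Worklist (12 pops):
  #1 pop 0: in=[-4,5] → [-2,5] (was [4,5]); enqueue []
  #2 pop 1: in=[-4,5] → [-3,5] (was [-1,4]); enqueue [0]
  #3 pop 2: in=[-3,5] → [-3,5] (was ⊥); enqueue [1]
  #4 pop 3: in=[-3,5] → [-5,3] (was ⊥); enqueue [2]
  #5 pop 4: in=[-5,5] → [-5,5] (was [-4,5]); enqueue []
  #6 pop 0: in=[-5,5] → [-2,5] (no change)
  #7 pop 1: in=[-5,5] → [-4,5] (was [-3,5]); enqueue [0,3,4]
  #8 pop 2: in=[-5,5] → [-5,5] (was [-3,5]); enqueue [1]
  #9 pop 0: in=[-5,5] → [-2,5] (no change)
  #10 pop 3: in=[-5,5] → [-5,3] (no change)
  #11 pop 4: in=[-5,5] → [-5,5] (no change)
  #12 pop 1: in=[-5,5] → [-4,5] (no change)

Fixpoint:
  val[0] = [-2,5]
  val[1] = [-4,5]
  val[2] = [-5,5]
  val[3] = [-5,3]
  val[4] = [-5,5]

[-5,5]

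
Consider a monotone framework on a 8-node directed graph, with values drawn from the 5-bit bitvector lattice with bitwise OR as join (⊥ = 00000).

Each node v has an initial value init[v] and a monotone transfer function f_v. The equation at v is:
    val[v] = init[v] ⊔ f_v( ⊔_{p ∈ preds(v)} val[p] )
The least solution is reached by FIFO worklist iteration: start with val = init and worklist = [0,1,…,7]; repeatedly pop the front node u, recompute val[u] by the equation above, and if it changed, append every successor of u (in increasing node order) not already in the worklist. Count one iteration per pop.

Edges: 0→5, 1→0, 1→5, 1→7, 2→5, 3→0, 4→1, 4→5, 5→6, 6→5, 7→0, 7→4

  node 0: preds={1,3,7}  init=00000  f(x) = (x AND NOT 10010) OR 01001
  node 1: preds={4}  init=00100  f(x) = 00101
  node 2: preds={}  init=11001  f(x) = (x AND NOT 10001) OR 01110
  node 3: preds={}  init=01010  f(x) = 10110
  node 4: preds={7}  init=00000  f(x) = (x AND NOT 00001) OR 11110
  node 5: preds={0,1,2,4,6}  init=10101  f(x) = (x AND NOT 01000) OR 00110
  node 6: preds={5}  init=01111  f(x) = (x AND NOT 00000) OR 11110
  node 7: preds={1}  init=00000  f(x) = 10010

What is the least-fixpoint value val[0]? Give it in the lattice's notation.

01101

Worklist (12 pops):
  #1 pop 0: in=01110 → 01101 (was 00000); enqueue []
  #2 pop 1: in=00000 → 00101 (was 00100); enqueue [0]
  #3 pop 2: in=00000 → 11111 (was 11001); enqueue []
  #4 pop 3: in=00000 → 11110 (was 01010); enqueue []
  #5 pop 4: in=00000 → 11110 (was 00000); enqueue [1]
  #6 pop 5: in=11111 → 10111 (was 10101); enqueue []
  #7 pop 6: in=10111 → 11111 (was 01111); enqueue [5]
  #8 pop 7: in=00101 → 10010 (was 00000); enqueue [4]
  #9 pop 0: in=11111 → 01101 (no change)
  #10 pop 1: in=11110 → 00101 (no change)
  #11 pop 5: in=11111 → 10111 (no change)
  #12 pop 4: in=10010 → 11110 (no change)

Fixpoint:
  val[0] = 01101
  val[1] = 00101
  val[2] = 11111
  val[3] = 11110
  val[4] = 11110
  val[5] = 10111
  val[6] = 11111
  val[7] = 10010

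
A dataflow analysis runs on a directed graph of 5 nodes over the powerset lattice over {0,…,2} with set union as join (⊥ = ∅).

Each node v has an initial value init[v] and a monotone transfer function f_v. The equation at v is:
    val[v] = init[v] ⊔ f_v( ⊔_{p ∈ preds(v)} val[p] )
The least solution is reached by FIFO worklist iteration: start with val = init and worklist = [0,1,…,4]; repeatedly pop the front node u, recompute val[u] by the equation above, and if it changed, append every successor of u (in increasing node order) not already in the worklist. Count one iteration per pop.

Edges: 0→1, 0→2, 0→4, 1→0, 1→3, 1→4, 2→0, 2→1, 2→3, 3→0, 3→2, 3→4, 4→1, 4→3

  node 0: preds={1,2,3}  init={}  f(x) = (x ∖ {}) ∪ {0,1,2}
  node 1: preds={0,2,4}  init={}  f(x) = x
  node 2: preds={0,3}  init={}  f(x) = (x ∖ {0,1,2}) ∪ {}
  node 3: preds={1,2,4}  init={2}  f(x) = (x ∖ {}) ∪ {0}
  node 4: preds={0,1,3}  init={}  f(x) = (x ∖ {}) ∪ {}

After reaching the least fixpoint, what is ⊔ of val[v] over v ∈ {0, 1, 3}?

{0,1,2}

Trace (9 dequeues):
  [1] u=0 | in {2} | out {0,1,2} | prev {} | push {}
  [2] u=1 | in {0,1,2} | out {0,1,2} | prev {} | push {0}
  [3] u=2 | in {0,1,2} | out {} | ==
  [4] u=3 | in {0,1,2} | out {0,1,2} | prev {2} | push {2}
  [5] u=4 | in {0,1,2} | out {0,1,2} | prev {} | push {1,3}
  [6] u=0 | in {0,1,2} | out {0,1,2} | ==
  [7] u=2 | in {0,1,2} | out {} | ==
  [8] u=1 | in {0,1,2} | out {0,1,2} | ==
  [9] u=3 | in {0,1,2} | out {0,1,2} | ==

Converged values:
  [0] {0,1,2}
  [1] {0,1,2}
  [2] {}
  [3] {0,1,2}
  [4] {0,1,2}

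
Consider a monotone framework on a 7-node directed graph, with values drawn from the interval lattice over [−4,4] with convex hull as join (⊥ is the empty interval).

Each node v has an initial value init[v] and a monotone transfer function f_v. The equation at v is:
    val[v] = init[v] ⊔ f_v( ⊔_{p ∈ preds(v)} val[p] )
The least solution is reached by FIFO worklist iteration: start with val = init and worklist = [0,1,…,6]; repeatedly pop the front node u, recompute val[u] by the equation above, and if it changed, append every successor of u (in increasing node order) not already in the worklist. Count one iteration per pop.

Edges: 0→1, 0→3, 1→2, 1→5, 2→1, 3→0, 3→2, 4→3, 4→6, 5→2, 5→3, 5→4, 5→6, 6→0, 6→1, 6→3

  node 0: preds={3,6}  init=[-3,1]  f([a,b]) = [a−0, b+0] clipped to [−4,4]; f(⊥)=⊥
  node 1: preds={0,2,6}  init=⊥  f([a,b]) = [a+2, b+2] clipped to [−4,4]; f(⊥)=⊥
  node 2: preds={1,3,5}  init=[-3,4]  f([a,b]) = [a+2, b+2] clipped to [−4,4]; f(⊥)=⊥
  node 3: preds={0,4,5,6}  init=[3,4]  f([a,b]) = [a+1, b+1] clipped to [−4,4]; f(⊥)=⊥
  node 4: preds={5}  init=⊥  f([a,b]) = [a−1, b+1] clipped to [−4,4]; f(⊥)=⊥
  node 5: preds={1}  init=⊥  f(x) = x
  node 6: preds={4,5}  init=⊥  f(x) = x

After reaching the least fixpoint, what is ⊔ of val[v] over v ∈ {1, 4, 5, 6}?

Worklist (17 pops):
  #1 pop 0: in=[3,4] → [-3,4] (was [-3,1]); enqueue []
  #2 pop 1: in=[-3,4] → [-1,4] (was ⊥); enqueue []
  #3 pop 2: in=[-1,4] → [-3,4] (no change)
  #4 pop 3: in=[-3,4] → [-2,4] (was [3,4]); enqueue [0,2]
  #5 pop 4: in=⊥ → ⊥ (no change)
  #6 pop 5: in=[-1,4] → [-1,4] (was ⊥); enqueue [3,4]
  #7 pop 6: in=[-1,4] → [-1,4] (was ⊥); enqueue [1]
  #8 pop 0: in=[-2,4] → [-3,4] (no change)
  #9 pop 2: in=[-2,4] → [-3,4] (no change)
  #10 pop 3: in=[-3,4] → [-2,4] (no change)
  #11 pop 4: in=[-1,4] → [-2,4] (was ⊥); enqueue [3,6]
  #12 pop 1: in=[-3,4] → [-1,4] (no change)
  #13 pop 3: in=[-3,4] → [-2,4] (no change)
  #14 pop 6: in=[-2,4] → [-2,4] (was [-1,4]); enqueue [0,1,3]
  #15 pop 0: in=[-2,4] → [-3,4] (no change)
  #16 pop 1: in=[-3,4] → [-1,4] (no change)
  #17 pop 3: in=[-3,4] → [-2,4] (no change)

Fixpoint:
  val[0] = [-3,4]
  val[1] = [-1,4]
  val[2] = [-3,4]
  val[3] = [-2,4]
  val[4] = [-2,4]
  val[5] = [-1,4]
  val[6] = [-2,4]

[-2,4]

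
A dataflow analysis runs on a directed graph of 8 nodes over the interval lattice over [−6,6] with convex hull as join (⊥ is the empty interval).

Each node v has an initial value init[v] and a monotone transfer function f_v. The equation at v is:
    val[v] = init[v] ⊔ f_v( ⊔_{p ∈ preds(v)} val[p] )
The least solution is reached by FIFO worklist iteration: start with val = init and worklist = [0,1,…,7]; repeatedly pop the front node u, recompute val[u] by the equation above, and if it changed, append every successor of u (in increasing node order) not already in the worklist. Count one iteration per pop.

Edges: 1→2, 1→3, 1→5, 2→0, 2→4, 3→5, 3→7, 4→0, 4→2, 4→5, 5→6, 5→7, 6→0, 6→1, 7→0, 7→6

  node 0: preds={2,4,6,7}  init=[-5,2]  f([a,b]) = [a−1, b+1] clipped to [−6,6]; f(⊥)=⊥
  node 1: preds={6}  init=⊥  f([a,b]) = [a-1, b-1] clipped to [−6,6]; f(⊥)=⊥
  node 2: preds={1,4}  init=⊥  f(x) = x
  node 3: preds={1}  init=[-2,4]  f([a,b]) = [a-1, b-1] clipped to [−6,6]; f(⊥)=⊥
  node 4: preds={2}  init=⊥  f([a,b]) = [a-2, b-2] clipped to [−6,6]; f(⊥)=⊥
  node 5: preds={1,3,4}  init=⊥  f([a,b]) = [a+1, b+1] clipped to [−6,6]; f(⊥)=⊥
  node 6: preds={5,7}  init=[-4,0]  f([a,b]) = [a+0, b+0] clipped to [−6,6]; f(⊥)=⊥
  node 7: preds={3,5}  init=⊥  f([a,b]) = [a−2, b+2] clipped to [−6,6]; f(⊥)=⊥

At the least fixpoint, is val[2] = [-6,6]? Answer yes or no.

no

Iteration log — 30 steps:
  step 1. node 0  ⊔preds=[-4,0]  new=[-5,2]  stable
  step 2. node 1  ⊔preds=[-4,0]  new=[-5,-1]  old=⊥  +wl: 
  step 3. node 2  ⊔preds=[-5,-1]  new=[-5,-1]  old=⊥  +wl: 0
  step 4. node 3  ⊔preds=[-5,-1]  new=[-6,4]  old=[-2,4]  +wl: 
  step 5. node 4  ⊔preds=[-5,-1]  new=[-6,-3]  old=⊥  +wl: 2
  step 6. node 5  ⊔preds=[-6,4]  new=[-5,5]  old=⊥  +wl: 
  step 7. node 6  ⊔preds=[-5,5]  new=[-5,5]  old=[-4,0]  +wl: 1
  step 8. node 7  ⊔preds=[-6,5]  new=[-6,6]  old=⊥  +wl: 6
  step 9. node 0  ⊔preds=[-6,6]  new=[-6,6]  old=[-5,2]  +wl: 
  step 10. node 2  ⊔preds=[-6,-1]  new=[-6,-1]  old=[-5,-1]  +wl: 0,4
  step 11. node 1  ⊔preds=[-5,5]  new=[-6,4]  old=[-5,-1]  +wl: 2,3,5
  step 12. node 6  ⊔preds=[-6,6]  new=[-6,6]  old=[-5,5]  +wl: 1
  step 13. node 0  ⊔preds=[-6,6]  new=[-6,6]  stable
  step 14. node 4  ⊔preds=[-6,-1]  new=[-6,-3]  stable
  step 15. node 2  ⊔preds=[-6,4]  new=[-6,4]  old=[-6,-1]  +wl: 0,4
  step 16. node 3  ⊔preds=[-6,4]  new=[-6,4]  stable
  step 17. node 5  ⊔preds=[-6,4]  new=[-5,5]  stable
  step 18. node 1  ⊔preds=[-6,6]  new=[-6,5]  old=[-6,4]  +wl: 2,3,5
  step 19. node 0  ⊔preds=[-6,6]  new=[-6,6]  stable
  step 20. node 4  ⊔preds=[-6,4]  new=[-6,2]  old=[-6,-3]  +wl: 0
  step 21. node 2  ⊔preds=[-6,5]  new=[-6,5]  old=[-6,4]  +wl: 4
  step 22. node 3  ⊔preds=[-6,5]  new=[-6,4]  stable
  step 23. node 5  ⊔preds=[-6,5]  new=[-5,6]  old=[-5,5]  +wl: 6,7
  step 24. node 0  ⊔preds=[-6,6]  new=[-6,6]  stable
  step 25. node 4  ⊔preds=[-6,5]  new=[-6,3]  old=[-6,2]  +wl: 0,2,5
  step 26. node 6  ⊔preds=[-6,6]  new=[-6,6]  stable
  step 27. node 7  ⊔preds=[-6,6]  new=[-6,6]  stable
  step 28. node 0  ⊔preds=[-6,6]  new=[-6,6]  stable
  step 29. node 2  ⊔preds=[-6,5]  new=[-6,5]  stable
  step 30. node 5  ⊔preds=[-6,5]  new=[-5,6]  stable

Least fixpoint reached:
  node 0: [-6,6]
  node 1: [-6,5]
  node 2: [-6,5]
  node 3: [-6,4]
  node 4: [-6,3]
  node 5: [-5,6]
  node 6: [-6,6]
  node 7: [-6,6]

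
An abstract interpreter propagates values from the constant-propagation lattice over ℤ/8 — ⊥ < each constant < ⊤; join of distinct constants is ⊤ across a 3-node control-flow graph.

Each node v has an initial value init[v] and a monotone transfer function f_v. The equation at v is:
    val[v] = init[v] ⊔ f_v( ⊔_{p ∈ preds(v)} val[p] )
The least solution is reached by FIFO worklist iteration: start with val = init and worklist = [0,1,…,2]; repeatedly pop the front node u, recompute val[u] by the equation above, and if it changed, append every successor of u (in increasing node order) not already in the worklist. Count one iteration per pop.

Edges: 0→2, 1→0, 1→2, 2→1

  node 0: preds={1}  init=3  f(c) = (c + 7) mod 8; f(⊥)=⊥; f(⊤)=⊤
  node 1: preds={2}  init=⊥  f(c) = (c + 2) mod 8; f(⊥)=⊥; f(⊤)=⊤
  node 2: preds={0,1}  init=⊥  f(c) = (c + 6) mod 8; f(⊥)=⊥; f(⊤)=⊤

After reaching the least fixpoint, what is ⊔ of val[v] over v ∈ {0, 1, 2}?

⊤

Trace (9 dequeues):
  [1] u=0 | in ⊥ | out 3 | ==
  [2] u=1 | in ⊥ | out ⊥ | ==
  [3] u=2 | in 3 | out 1 | prev ⊥ | push {1}
  [4] u=1 | in 1 | out 3 | prev ⊥ | push {0,2}
  [5] u=0 | in 3 | out ⊤ | prev 3 | push {}
  [6] u=2 | in ⊤ | out ⊤ | prev 1 | push {1}
  [7] u=1 | in ⊤ | out ⊤ | prev 3 | push {0,2}
  [8] u=0 | in ⊤ | out ⊤ | ==
  [9] u=2 | in ⊤ | out ⊤ | ==

Converged values:
  [0] ⊤
  [1] ⊤
  [2] ⊤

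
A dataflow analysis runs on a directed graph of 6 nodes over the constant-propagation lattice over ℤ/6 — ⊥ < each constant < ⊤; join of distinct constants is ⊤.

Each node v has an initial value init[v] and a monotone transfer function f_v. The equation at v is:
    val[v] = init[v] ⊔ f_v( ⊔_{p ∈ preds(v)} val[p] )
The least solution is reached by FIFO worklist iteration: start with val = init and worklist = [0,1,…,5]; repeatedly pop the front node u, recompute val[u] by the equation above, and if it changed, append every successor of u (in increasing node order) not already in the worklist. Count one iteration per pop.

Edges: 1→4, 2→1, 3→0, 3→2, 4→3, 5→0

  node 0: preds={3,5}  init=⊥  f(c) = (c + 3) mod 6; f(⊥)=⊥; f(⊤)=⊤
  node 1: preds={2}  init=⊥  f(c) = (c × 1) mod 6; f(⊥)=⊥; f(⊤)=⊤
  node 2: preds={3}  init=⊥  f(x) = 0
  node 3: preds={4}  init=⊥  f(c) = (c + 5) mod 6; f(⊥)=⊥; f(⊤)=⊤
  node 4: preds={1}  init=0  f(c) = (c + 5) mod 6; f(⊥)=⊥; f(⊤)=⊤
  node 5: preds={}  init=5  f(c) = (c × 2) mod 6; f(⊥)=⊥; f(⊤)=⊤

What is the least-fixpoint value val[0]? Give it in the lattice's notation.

Worklist (13 pops):
  #1 pop 0: in=5 → 2 (was ⊥); enqueue []
  #2 pop 1: in=⊥ → ⊥ (no change)
  #3 pop 2: in=⊥ → 0 (was ⊥); enqueue [1]
  #4 pop 3: in=0 → 5 (was ⊥); enqueue [0,2]
  #5 pop 4: in=⊥ → 0 (no change)
  #6 pop 5: in=⊥ → 5 (no change)
  #7 pop 1: in=0 → 0 (was ⊥); enqueue [4]
  #8 pop 0: in=5 → 2 (no change)
  #9 pop 2: in=5 → 0 (no change)
  #10 pop 4: in=0 → ⊤ (was 0); enqueue [3]
  #11 pop 3: in=⊤ → ⊤ (was 5); enqueue [0,2]
  #12 pop 0: in=⊤ → ⊤ (was 2); enqueue []
  #13 pop 2: in=⊤ → 0 (no change)

Fixpoint:
  val[0] = ⊤
  val[1] = 0
  val[2] = 0
  val[3] = ⊤
  val[4] = ⊤
  val[5] = 5

⊤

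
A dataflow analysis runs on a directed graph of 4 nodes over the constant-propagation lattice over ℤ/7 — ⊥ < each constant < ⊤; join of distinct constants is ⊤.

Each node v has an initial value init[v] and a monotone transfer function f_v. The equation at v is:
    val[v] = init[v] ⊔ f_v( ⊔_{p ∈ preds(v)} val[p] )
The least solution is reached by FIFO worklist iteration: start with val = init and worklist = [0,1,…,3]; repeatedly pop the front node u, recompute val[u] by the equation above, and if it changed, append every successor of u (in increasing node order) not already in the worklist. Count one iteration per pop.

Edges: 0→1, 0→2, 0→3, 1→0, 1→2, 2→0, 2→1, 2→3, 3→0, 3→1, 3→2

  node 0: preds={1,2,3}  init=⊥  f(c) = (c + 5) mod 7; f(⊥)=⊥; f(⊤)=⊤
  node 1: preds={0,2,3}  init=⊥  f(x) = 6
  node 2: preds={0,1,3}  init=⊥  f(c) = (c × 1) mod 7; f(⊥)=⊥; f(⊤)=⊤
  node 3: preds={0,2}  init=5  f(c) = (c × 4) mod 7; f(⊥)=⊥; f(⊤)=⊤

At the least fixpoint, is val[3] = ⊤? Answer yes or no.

Worklist (8 pops):
  #1 pop 0: in=5 → 3 (was ⊥); enqueue []
  #2 pop 1: in=⊤ → 6 (was ⊥); enqueue [0]
  #3 pop 2: in=⊤ → ⊤ (was ⊥); enqueue [1]
  #4 pop 3: in=⊤ → ⊤ (was 5); enqueue [2]
  #5 pop 0: in=⊤ → ⊤ (was 3); enqueue [3]
  #6 pop 1: in=⊤ → 6 (no change)
  #7 pop 2: in=⊤ → ⊤ (no change)
  #8 pop 3: in=⊤ → ⊤ (no change)

Fixpoint:
  val[0] = ⊤
  val[1] = 6
  val[2] = ⊤
  val[3] = ⊤

yes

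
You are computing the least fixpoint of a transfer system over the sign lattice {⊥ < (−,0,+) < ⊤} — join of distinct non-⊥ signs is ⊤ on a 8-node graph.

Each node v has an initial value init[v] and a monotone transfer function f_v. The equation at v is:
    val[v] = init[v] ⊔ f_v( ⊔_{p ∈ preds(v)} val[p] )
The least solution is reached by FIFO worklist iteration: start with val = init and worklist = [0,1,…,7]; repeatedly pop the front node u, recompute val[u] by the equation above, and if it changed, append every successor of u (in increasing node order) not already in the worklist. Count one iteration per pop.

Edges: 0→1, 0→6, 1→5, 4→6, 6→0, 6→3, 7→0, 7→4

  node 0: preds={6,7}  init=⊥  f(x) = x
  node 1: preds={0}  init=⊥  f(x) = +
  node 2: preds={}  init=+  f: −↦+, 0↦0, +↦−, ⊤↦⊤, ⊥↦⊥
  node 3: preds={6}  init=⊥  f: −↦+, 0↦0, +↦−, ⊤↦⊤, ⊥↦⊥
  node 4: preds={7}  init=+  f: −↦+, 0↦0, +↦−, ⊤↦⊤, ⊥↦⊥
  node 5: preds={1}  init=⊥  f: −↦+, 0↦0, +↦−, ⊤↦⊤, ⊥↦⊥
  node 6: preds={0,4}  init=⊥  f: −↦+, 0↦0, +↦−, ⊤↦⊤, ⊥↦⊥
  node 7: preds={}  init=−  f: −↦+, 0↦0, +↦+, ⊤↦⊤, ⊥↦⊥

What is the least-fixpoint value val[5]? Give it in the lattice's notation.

Trace (12 dequeues):
  [1] u=0 | in − | out − | prev ⊥ | push {}
  [2] u=1 | in − | out + | prev ⊥ | push {}
  [3] u=2 | in ⊥ | out + | ==
  [4] u=3 | in ⊥ | out ⊥ | ==
  [5] u=4 | in − | out + | ==
  [6] u=5 | in + | out − | prev ⊥ | push {}
  [7] u=6 | in ⊤ | out ⊤ | prev ⊥ | push {0,3}
  [8] u=7 | in ⊥ | out − | ==
  [9] u=0 | in ⊤ | out ⊤ | prev − | push {1,6}
  [10] u=3 | in ⊤ | out ⊤ | prev ⊥ | push {}
  [11] u=1 | in ⊤ | out + | ==
  [12] u=6 | in ⊤ | out ⊤ | ==

Converged values:
  [0] ⊤
  [1] +
  [2] +
  [3] ⊤
  [4] +
  [5] −
  [6] ⊤
  [7] −

−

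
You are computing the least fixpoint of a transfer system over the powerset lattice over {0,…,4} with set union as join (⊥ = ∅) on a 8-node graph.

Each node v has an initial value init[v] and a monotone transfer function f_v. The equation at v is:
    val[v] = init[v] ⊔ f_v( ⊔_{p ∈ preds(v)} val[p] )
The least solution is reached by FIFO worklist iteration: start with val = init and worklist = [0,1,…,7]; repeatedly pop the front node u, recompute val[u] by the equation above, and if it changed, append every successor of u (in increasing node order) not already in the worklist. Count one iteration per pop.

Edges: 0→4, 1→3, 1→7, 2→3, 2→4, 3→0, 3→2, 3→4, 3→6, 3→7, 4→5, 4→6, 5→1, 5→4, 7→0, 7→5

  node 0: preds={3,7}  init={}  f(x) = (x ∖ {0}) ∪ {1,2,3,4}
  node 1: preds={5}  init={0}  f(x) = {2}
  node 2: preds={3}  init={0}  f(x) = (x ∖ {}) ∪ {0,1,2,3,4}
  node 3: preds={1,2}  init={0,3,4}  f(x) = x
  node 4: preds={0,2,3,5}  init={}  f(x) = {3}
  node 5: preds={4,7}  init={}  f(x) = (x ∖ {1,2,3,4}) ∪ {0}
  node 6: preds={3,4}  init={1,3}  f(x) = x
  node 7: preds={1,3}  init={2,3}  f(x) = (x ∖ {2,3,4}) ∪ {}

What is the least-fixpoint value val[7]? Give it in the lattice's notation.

{0,1,2,3}

Worklist (13 pops):
  #1 pop 0: in={0,2,3,4} → {1,2,3,4} (was {}); enqueue []
  #2 pop 1: in={} → {0,2} (was {0}); enqueue []
  #3 pop 2: in={0,3,4} → {0,1,2,3,4} (was {0}); enqueue []
  #4 pop 3: in={0,1,2,3,4} → {0,1,2,3,4} (was {0,3,4}); enqueue [0,2]
  #5 pop 4: in={0,1,2,3,4} → {3} (was {}); enqueue []
  #6 pop 5: in={2,3} → {0} (was {}); enqueue [1,4]
  #7 pop 6: in={0,1,2,3,4} → {0,1,2,3,4} (was {1,3}); enqueue []
  #8 pop 7: in={0,1,2,3,4} → {0,1,2,3} (was {2,3}); enqueue [5]
  #9 pop 0: in={0,1,2,3,4} → {1,2,3,4} (no change)
  #10 pop 2: in={0,1,2,3,4} → {0,1,2,3,4} (no change)
  #11 pop 1: in={0} → {0,2} (no change)
  #12 pop 4: in={0,1,2,3,4} → {3} (no change)
  #13 pop 5: in={0,1,2,3} → {0} (no change)

Fixpoint:
  val[0] = {1,2,3,4}
  val[1] = {0,2}
  val[2] = {0,1,2,3,4}
  val[3] = {0,1,2,3,4}
  val[4] = {3}
  val[5] = {0}
  val[6] = {0,1,2,3,4}
  val[7] = {0,1,2,3}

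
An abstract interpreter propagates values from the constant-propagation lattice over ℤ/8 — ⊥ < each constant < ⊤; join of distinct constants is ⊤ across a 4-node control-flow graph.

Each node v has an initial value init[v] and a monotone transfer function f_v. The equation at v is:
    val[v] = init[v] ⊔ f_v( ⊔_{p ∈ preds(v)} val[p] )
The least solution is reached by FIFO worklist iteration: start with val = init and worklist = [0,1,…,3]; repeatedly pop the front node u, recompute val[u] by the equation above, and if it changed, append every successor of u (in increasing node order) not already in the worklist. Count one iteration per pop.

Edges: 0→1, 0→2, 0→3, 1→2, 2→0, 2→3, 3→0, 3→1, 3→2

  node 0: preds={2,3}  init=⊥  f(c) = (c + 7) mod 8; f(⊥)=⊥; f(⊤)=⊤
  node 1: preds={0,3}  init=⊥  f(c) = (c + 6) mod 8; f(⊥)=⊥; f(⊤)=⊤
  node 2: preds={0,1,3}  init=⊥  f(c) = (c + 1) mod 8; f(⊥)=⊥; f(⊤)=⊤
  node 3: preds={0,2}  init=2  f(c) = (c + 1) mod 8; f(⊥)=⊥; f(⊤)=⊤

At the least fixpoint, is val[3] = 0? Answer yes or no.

no

Trace (8 dequeues):
  [1] u=0 | in 2 | out 1 | prev ⊥ | push {}
  [2] u=1 | in ⊤ | out ⊤ | prev ⊥ | push {}
  [3] u=2 | in ⊤ | out ⊤ | prev ⊥ | push {0}
  [4] u=3 | in ⊤ | out ⊤ | prev 2 | push {1,2}
  [5] u=0 | in ⊤ | out ⊤ | prev 1 | push {3}
  [6] u=1 | in ⊤ | out ⊤ | ==
  [7] u=2 | in ⊤ | out ⊤ | ==
  [8] u=3 | in ⊤ | out ⊤ | ==

Converged values:
  [0] ⊤
  [1] ⊤
  [2] ⊤
  [3] ⊤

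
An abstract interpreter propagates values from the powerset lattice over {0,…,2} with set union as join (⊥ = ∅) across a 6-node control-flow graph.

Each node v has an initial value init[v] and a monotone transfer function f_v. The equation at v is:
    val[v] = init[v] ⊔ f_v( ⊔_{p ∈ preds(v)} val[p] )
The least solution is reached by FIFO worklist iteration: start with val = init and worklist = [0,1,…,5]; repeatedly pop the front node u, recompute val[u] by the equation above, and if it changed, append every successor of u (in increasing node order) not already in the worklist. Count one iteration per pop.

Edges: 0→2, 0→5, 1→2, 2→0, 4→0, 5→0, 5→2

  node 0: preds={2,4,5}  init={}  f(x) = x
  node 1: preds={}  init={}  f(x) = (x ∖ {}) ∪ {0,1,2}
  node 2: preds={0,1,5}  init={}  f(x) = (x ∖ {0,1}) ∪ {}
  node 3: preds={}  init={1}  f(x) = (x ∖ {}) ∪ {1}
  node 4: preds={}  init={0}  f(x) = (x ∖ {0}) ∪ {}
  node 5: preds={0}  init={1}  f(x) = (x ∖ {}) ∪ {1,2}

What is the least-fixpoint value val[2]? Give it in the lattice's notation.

{2}

Worklist (9 pops):
  #1 pop 0: in={0,1} → {0,1} (was {}); enqueue []
  #2 pop 1: in={} → {0,1,2} (was {}); enqueue []
  #3 pop 2: in={0,1,2} → {2} (was {}); enqueue [0]
  #4 pop 3: in={} → {1} (no change)
  #5 pop 4: in={} → {0} (no change)
  #6 pop 5: in={0,1} → {0,1,2} (was {1}); enqueue [2]
  #7 pop 0: in={0,1,2} → {0,1,2} (was {0,1}); enqueue [5]
  #8 pop 2: in={0,1,2} → {2} (no change)
  #9 pop 5: in={0,1,2} → {0,1,2} (no change)

Fixpoint:
  val[0] = {0,1,2}
  val[1] = {0,1,2}
  val[2] = {2}
  val[3] = {1}
  val[4] = {0}
  val[5] = {0,1,2}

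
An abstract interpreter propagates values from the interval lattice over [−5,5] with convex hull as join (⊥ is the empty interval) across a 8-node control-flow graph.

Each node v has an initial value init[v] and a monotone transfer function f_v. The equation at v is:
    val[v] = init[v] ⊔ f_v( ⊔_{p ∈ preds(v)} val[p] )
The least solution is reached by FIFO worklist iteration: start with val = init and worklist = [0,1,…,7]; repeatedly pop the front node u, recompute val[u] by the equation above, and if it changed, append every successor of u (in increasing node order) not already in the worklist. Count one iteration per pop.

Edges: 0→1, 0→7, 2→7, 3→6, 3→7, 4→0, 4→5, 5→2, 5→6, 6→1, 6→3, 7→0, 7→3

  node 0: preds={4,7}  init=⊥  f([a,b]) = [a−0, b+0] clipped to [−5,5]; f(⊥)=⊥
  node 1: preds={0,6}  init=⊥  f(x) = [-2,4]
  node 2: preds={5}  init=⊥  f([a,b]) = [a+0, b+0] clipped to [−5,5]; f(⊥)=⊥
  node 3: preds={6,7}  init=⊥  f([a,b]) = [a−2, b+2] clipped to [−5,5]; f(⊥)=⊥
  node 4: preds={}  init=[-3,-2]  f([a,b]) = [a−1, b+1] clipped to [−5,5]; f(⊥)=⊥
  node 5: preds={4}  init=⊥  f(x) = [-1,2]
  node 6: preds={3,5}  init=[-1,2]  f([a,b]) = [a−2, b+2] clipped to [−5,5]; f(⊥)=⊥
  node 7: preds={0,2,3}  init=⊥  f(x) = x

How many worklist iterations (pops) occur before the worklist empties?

19

Trace (19 dequeues):
  [1] u=0 | in [-3,-2] | out [-3,-2] | prev ⊥ | push {}
  [2] u=1 | in [-3,2] | out [-2,4] | prev ⊥ | push {}
  [3] u=2 | in ⊥ | out ⊥ | ==
  [4] u=3 | in [-1,2] | out [-3,4] | prev ⊥ | push {}
  [5] u=4 | in ⊥ | out [-3,-2] | ==
  [6] u=5 | in [-3,-2] | out [-1,2] | prev ⊥ | push {2}
  [7] u=6 | in [-3,4] | out [-5,5] | prev [-1,2] | push {1,3}
  [8] u=7 | in [-3,4] | out [-3,4] | prev ⊥ | push {0}
  [9] u=2 | in [-1,2] | out [-1,2] | prev ⊥ | push {7}
  [10] u=1 | in [-5,5] | out [-2,4] | ==
  [11] u=3 | in [-5,5] | out [-5,5] | prev [-3,4] | push {6}
  [12] u=0 | in [-3,4] | out [-3,4] | prev [-3,-2] | push {1}
  [13] u=7 | in [-5,5] | out [-5,5] | prev [-3,4] | push {0,3}
  [14] u=6 | in [-5,5] | out [-5,5] | ==
  [15] u=1 | in [-5,5] | out [-2,4] | ==
  [16] u=0 | in [-5,5] | out [-5,5] | prev [-3,4] | push {1,7}
  [17] u=3 | in [-5,5] | out [-5,5] | ==
  [18] u=1 | in [-5,5] | out [-2,4] | ==
  [19] u=7 | in [-5,5] | out [-5,5] | ==

Converged values:
  [0] [-5,5]
  [1] [-2,4]
  [2] [-1,2]
  [3] [-5,5]
  [4] [-3,-2]
  [5] [-1,2]
  [6] [-5,5]
  [7] [-5,5]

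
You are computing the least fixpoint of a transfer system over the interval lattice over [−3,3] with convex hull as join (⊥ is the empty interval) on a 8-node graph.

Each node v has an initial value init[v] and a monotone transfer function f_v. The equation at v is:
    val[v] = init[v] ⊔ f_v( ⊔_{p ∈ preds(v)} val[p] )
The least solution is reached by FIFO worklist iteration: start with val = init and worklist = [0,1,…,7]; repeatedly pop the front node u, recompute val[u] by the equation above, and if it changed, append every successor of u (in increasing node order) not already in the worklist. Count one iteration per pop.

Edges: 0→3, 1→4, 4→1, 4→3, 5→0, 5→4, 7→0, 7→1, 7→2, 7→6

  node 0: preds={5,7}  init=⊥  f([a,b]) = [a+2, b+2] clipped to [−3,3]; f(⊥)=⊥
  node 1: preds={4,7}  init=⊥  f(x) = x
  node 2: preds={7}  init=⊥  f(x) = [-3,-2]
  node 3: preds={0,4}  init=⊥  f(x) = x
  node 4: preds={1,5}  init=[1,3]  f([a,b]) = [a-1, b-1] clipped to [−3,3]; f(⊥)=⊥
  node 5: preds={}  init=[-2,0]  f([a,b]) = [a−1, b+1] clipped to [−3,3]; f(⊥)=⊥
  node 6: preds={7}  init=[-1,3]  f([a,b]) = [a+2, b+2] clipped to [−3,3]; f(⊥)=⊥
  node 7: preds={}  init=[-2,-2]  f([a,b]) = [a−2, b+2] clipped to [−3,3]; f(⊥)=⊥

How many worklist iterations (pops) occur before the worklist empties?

Iteration log — 11 steps:
  step 1. node 0  ⊔preds=[-2,0]  new=[0,2]  old=⊥  +wl: 
  step 2. node 1  ⊔preds=[-2,3]  new=[-2,3]  old=⊥  +wl: 
  step 3. node 2  ⊔preds=[-2,-2]  new=[-3,-2]  old=⊥  +wl: 
  step 4. node 3  ⊔preds=[0,3]  new=[0,3]  old=⊥  +wl: 
  step 5. node 4  ⊔preds=[-2,3]  new=[-3,3]  old=[1,3]  +wl: 1,3
  step 6. node 5  ⊔preds=⊥  new=[-2,0]  stable
  step 7. node 6  ⊔preds=[-2,-2]  new=[-1,3]  stable
  step 8. node 7  ⊔preds=⊥  new=[-2,-2]  stable
  step 9. node 1  ⊔preds=[-3,3]  new=[-3,3]  old=[-2,3]  +wl: 4
  step 10. node 3  ⊔preds=[-3,3]  new=[-3,3]  old=[0,3]  +wl: 
  step 11. node 4  ⊔preds=[-3,3]  new=[-3,3]  stable

Least fixpoint reached:
  node 0: [0,2]
  node 1: [-3,3]
  node 2: [-3,-2]
  node 3: [-3,3]
  node 4: [-3,3]
  node 5: [-2,0]
  node 6: [-1,3]
  node 7: [-2,-2]

11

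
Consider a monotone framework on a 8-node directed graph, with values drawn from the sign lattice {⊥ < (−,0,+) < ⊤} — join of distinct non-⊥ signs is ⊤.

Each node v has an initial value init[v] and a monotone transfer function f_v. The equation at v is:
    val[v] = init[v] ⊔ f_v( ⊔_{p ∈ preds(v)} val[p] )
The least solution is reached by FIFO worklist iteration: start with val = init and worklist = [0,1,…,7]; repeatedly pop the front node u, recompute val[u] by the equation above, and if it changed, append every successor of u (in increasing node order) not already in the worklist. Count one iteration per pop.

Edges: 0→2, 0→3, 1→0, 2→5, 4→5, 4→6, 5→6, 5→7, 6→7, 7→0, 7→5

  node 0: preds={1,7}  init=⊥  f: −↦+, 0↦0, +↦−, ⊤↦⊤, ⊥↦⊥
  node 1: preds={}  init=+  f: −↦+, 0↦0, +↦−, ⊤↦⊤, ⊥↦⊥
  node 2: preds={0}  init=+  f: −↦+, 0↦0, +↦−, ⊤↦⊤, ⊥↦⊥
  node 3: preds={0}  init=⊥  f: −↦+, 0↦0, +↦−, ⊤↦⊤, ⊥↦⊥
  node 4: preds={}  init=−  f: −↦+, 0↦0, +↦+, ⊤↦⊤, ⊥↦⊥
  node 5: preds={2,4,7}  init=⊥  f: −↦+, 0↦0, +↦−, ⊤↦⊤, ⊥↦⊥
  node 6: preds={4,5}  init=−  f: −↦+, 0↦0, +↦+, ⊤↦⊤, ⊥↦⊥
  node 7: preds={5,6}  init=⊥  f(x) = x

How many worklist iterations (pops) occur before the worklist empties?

Trace (13 dequeues):
  [1] u=0 | in + | out − | prev ⊥ | push {}
  [2] u=1 | in ⊥ | out + | ==
  [3] u=2 | in − | out + | ==
  [4] u=3 | in − | out + | prev ⊥ | push {}
  [5] u=4 | in ⊥ | out − | ==
  [6] u=5 | in ⊤ | out ⊤ | prev ⊥ | push {}
  [7] u=6 | in ⊤ | out ⊤ | prev − | push {}
  [8] u=7 | in ⊤ | out ⊤ | prev ⊥ | push {0,5}
  [9] u=0 | in ⊤ | out ⊤ | prev − | push {2,3}
  [10] u=5 | in ⊤ | out ⊤ | ==
  [11] u=2 | in ⊤ | out ⊤ | prev + | push {5}
  [12] u=3 | in ⊤ | out ⊤ | prev + | push {}
  [13] u=5 | in ⊤ | out ⊤ | ==

Converged values:
  [0] ⊤
  [1] +
  [2] ⊤
  [3] ⊤
  [4] −
  [5] ⊤
  [6] ⊤
  [7] ⊤

13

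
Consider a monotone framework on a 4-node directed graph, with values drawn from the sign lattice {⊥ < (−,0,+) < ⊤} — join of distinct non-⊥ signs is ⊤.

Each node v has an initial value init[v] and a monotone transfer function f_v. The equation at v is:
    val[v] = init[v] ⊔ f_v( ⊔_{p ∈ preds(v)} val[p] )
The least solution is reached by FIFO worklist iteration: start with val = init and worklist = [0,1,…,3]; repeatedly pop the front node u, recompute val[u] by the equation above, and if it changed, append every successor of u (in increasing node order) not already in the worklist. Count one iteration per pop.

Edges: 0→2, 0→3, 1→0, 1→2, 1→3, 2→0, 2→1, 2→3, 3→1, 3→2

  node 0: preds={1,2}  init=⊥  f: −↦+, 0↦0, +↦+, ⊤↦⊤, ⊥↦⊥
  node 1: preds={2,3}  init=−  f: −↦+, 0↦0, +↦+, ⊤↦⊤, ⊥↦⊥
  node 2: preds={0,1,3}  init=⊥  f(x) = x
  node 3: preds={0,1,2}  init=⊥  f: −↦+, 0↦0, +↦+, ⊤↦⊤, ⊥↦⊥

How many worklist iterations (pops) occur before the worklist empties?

9

Trace (9 dequeues):
  [1] u=0 | in − | out + | prev ⊥ | push {}
  [2] u=1 | in ⊥ | out − | ==
  [3] u=2 | in ⊤ | out ⊤ | prev ⊥ | push {0,1}
  [4] u=3 | in ⊤ | out ⊤ | prev ⊥ | push {2}
  [5] u=0 | in ⊤ | out ⊤ | prev + | push {3}
  [6] u=1 | in ⊤ | out ⊤ | prev − | push {0}
  [7] u=2 | in ⊤ | out ⊤ | ==
  [8] u=3 | in ⊤ | out ⊤ | ==
  [9] u=0 | in ⊤ | out ⊤ | ==

Converged values:
  [0] ⊤
  [1] ⊤
  [2] ⊤
  [3] ⊤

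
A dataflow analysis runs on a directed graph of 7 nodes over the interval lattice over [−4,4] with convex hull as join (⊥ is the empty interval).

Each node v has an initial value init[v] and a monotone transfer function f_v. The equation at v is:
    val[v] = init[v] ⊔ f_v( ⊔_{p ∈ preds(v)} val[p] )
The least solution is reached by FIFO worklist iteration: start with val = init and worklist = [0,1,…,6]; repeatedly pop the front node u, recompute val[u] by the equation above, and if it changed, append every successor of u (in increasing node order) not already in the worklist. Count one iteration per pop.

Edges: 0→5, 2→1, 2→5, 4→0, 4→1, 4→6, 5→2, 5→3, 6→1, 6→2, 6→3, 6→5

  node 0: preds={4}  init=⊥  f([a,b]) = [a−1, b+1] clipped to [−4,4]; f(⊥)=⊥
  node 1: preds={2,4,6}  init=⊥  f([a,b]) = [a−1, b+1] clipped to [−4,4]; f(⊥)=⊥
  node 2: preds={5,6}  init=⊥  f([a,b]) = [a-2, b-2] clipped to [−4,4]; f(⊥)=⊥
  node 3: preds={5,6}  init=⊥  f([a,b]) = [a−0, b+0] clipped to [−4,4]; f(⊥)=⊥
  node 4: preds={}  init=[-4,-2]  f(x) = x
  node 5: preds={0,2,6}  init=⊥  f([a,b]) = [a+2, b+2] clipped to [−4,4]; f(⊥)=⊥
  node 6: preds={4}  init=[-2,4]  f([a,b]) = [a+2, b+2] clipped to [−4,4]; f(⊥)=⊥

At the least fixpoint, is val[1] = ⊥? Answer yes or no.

no

Trace (10 dequeues):
  [1] u=0 | in [-4,-2] | out [-4,-1] | prev ⊥ | push {}
  [2] u=1 | in [-4,4] | out [-4,4] | prev ⊥ | push {}
  [3] u=2 | in [-2,4] | out [-4,2] | prev ⊥ | push {1}
  [4] u=3 | in [-2,4] | out [-2,4] | prev ⊥ | push {}
  [5] u=4 | in ⊥ | out [-4,-2] | ==
  [6] u=5 | in [-4,4] | out [-2,4] | prev ⊥ | push {2,3}
  [7] u=6 | in [-4,-2] | out [-2,4] | ==
  [8] u=1 | in [-4,4] | out [-4,4] | ==
  [9] u=2 | in [-2,4] | out [-4,2] | ==
  [10] u=3 | in [-2,4] | out [-2,4] | ==

Converged values:
  [0] [-4,-1]
  [1] [-4,4]
  [2] [-4,2]
  [3] [-2,4]
  [4] [-4,-2]
  [5] [-2,4]
  [6] [-2,4]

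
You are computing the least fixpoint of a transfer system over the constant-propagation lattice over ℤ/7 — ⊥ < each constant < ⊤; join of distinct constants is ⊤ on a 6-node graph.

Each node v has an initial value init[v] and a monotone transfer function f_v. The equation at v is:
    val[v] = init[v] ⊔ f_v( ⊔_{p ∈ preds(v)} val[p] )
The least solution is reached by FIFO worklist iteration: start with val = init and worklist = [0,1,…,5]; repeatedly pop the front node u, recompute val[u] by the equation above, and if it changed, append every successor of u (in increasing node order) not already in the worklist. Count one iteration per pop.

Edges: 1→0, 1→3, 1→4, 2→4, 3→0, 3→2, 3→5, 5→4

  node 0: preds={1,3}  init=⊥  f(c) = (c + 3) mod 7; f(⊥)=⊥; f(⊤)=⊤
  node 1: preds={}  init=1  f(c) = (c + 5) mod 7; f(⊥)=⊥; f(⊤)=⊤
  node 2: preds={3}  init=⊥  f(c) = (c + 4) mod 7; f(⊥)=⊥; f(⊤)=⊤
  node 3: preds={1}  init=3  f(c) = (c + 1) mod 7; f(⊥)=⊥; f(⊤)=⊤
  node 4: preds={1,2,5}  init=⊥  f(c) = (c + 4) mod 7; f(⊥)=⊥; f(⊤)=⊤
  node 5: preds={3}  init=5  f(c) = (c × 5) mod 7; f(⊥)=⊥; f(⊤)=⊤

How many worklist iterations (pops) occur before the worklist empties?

Worklist (9 pops):
  #1 pop 0: in=⊤ → ⊤ (was ⊥); enqueue []
  #2 pop 1: in=⊥ → 1 (no change)
  #3 pop 2: in=3 → 0 (was ⊥); enqueue []
  #4 pop 3: in=1 → ⊤ (was 3); enqueue [0,2]
  #5 pop 4: in=⊤ → ⊤ (was ⊥); enqueue []
  #6 pop 5: in=⊤ → ⊤ (was 5); enqueue [4]
  #7 pop 0: in=⊤ → ⊤ (no change)
  #8 pop 2: in=⊤ → ⊤ (was 0); enqueue []
  #9 pop 4: in=⊤ → ⊤ (no change)

Fixpoint:
  val[0] = ⊤
  val[1] = 1
  val[2] = ⊤
  val[3] = ⊤
  val[4] = ⊤
  val[5] = ⊤

9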